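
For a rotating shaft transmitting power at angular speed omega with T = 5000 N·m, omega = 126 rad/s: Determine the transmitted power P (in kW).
Model: a rotating shaft transmitting power at angular speed omega, so P = T·omega.
Substitute:
  P = 5000 × 126
  P = 630000 W
Convert: P = 630000 W = 630 kW
Final answer: P = 630 kW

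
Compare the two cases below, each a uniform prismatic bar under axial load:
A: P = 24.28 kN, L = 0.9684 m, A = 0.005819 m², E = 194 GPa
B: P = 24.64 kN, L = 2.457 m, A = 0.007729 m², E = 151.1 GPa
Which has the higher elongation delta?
Model: a uniform prismatic bar under axial load, so delta = (P·L) / (A·E) (SI units).
  A: delta = (24280 × 0.9684) / (0.005819 × (1.94 × 10¹¹)) = 2.083 × 10⁻⁵ m = 0.02083 mm
  B: delta = (24640 × 2.457) / (0.007729 × (1.511 × 10¹¹)) = 5.184 × 10⁻⁵ m = 0.05184 mm
0.05184 mm > 0.02083 mm, so B is larger.
Final answer: B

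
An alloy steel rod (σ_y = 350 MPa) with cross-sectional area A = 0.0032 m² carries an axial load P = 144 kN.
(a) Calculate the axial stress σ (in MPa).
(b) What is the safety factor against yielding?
(a) Axial stress σ = P/A. Convert P = 144 kN = 144000 N.
  σ = 144000 / 0.0032 = 4.5 × 10⁷ Pa = 45 MPa
(b) Safety factor SF = σ_y/σ = 350 / 45 = 7.778
Final answer: (a) σ = 45 MPa, (b) SF = 7.778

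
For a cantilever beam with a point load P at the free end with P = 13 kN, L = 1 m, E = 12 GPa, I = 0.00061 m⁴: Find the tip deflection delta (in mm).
Model: a cantilever beam with a point load P at the free end, so delta = (P·L^3) / (3·E·I).
Convert to SI units:
  P = 13 kN = 13000 N
  E = 12 GPa = 1.2 × 10¹⁰ Pa
Substitute:
  delta = (13000 × 1^3) / (3 × (1.2 × 10¹⁰) × 0.00061)
  delta = 0.000592 m
Convert: delta = 0.000592 m = 0.592 mm
Final answer: delta = 0.592 mm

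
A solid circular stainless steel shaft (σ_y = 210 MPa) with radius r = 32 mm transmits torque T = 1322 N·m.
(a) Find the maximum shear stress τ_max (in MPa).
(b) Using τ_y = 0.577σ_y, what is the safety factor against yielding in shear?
(a) For a solid circular shaft, τ_max = T·r/J with J = π·r^4/2, i.e. τ_max = 2·T / (π·r^3). Convert r = 32 mm = 0.032 m.
  τ_max = (2 × 1322) / (π × 0.032^3) = 2.568 × 10⁷ Pa = 25.68 MPa
(b) τ_y = 0.577 × 210 = 121.17 MPa
  SF = τ_y/τ_max = 121.17 / 25.68 = 4.718
Final answer: (a) τ_max = 25.68 MPa, (b) SF = 4.718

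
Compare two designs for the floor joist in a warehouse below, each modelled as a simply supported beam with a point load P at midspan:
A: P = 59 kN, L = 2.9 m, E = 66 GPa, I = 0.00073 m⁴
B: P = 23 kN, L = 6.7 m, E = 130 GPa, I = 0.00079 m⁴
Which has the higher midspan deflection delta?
Model: a simply supported beam with a point load P at midspan, so delta = (P·L^3) / (48·E·I) (SI units).
  A: delta = (59000 × 2.9^3) / (48 × (6.6 × 10¹⁰) × 0.00073) = 0.0006222 m = 0.6222 mm
  B: delta = (23000 × 6.7^3) / (48 × (1.3 × 10¹¹) × 0.00079) = 0.001403 m = 1.403 mm
1.403 mm > 0.6222 mm, so B is larger.
Final answer: B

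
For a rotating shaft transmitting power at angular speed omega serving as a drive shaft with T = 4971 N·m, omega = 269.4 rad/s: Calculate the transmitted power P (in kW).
Model: a rotating shaft transmitting power at angular speed omega, so P = T·omega.
Substitute:
  P = 4971 × 269.4
  P = 1.339 × 10⁶ W
Convert: P = 1.339 × 10⁶ W = 1339 kW
Final answer: P = 1339 kW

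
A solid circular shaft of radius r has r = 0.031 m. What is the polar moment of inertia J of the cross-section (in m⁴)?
Model: a solid circular shaft of radius r, so J = (π·r^4) / 2.
Substitute:
  J = (π × 0.031^4) / 2
  J = 1.451 × 10⁻⁶ m⁴
Final answer: J = 1.451 × 10⁻⁶ m⁴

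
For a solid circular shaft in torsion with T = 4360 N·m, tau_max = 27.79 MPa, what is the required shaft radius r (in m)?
Model: a solid circular shaft in torsion, so tau_max = (2·T) / (π·r^3).
Solve for r: r = ((2·T) / (π·tau_max))^(1/3).
Convert to SI units:
  tau_max = 27.79 MPa = 2.779 × 10⁷ Pa
Substitute:
  r = ((2 × 4360) / (π × (2.779 × 10⁷)))^(1/3)
  r = 0.0464 m
Final answer: r = 0.0464 m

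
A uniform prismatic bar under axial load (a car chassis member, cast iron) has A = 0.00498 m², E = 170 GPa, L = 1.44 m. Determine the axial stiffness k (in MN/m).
Model: a uniform prismatic bar under axial load, so k = (A·E) / L.
Convert to SI units:
  E = 170 GPa = 1.7 × 10¹¹ Pa
Substitute:
  k = (0.00498 × (1.7 × 10¹¹)) / 1.44
  k = 5.879 × 10⁸ N/m
Convert: k = 5.879 × 10⁸ N/m = 587.9 MN/m
Final answer: k = 587.9 MN/m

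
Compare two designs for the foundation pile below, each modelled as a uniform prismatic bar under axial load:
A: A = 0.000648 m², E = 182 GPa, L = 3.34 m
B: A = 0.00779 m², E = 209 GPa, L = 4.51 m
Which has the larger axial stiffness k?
Model: a uniform prismatic bar under axial load, so k = (A·E) / L (SI units).
  A: k = (0.000648 × (1.82 × 10¹¹)) / 3.34 = 3.531 × 10⁷ N/m = 35.31 MN/m
  B: k = (0.00779 × (2.09 × 10¹¹)) / 4.51 = 3.61 × 10⁸ N/m = 361 MN/m
361 MN/m > 35.31 MN/m, so B is larger.
Final answer: B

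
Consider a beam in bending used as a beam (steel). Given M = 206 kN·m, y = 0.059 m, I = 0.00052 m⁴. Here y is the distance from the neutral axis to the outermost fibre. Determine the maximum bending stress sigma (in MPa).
Model: a beam in bending, so sigma = (M·y) / I.
Convert to SI units:
  M = 206 kN·m = 206000 N·m
Substitute:
  sigma = (206000 × 0.059) / 0.00052
  sigma = 2.337 × 10⁷ Pa
Convert: sigma = 2.337 × 10⁷ Pa = 23.37 MPa
Final answer: sigma = 23.37 MPa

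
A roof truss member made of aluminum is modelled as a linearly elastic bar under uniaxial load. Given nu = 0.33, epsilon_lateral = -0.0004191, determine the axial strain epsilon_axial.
Model: a linearly elastic bar under uniaxial load, so epsilon_lateral = -nu·epsilon_axial.
Solve for epsilon_axial: epsilon_axial = -epsilon_lateral / nu.
Substitute:
  epsilon_axial = -(-0.0004191) / 0.33
  epsilon_axial = 0.00127
Final answer: epsilon_axial = 0.00127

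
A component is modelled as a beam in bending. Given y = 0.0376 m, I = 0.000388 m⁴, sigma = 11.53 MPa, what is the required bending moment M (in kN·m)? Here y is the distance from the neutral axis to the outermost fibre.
Model: a beam in bending, so sigma = (M·y) / I.
Solve for M: M = (sigma·I) / y.
Convert to SI units:
  sigma = 11.53 MPa = 1.153 × 10⁷ Pa
Substitute:
  M = ((1.153 × 10⁷) × 0.000388) / 0.0376
  M = 119000 N·m
Convert: M = 119000 N·m = 119 kN·m
Final answer: M = 119 kN·m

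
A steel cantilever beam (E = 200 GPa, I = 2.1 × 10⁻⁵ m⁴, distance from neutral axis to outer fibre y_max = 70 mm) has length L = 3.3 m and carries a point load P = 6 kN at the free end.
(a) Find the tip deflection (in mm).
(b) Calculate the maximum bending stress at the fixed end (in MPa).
(a) Tip deflection of a cantilever with an end point load: δ = P·L^3 / (3·E·I). Convert P = 6 kN = 6000 N, E = 200 GPa = 2 × 10¹¹ Pa.
  δ = (6000 × 3.3^3) / (3 × (2 × 10¹¹) × (2.1 × 10⁻⁵)) = 0.01711 m = 17.11 mm
(b) Maximum bending moment at the fixed end: M = P·L = 6000 × 3.3 = 19800 N·m. Convert y_max = 70 mm = 0.07 m.
  σ = M·y_max / I = (19800 × 0.07) / (2.1 × 10⁻⁵) = 6.6 × 10⁷ Pa = 66 MPa
Final answer: (a) δ = 17.11 mm, (b) σ = 66 MPa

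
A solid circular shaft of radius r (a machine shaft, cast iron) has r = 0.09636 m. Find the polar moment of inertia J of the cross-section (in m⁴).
Model: a solid circular shaft of radius r, so J = (π·r^4) / 2.
Substitute:
  J = (π × 0.09636^4) / 2
  J = 0.0001354 m⁴
Final answer: J = 0.0001354 m⁴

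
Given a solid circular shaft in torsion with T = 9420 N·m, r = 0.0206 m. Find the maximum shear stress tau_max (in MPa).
Model: a solid circular shaft in torsion, so tau_max = (2·T) / (π·r^3).
Substitute:
  tau_max = (2 × 9420) / (π × 0.0206^3)
  tau_max = 6.86 × 10⁸ Pa
Convert: tau_max = 6.86 × 10⁸ Pa = 686 MPa
Final answer: tau_max = 686 MPa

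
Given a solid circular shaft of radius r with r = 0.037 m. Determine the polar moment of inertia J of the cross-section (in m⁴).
Model: a solid circular shaft of radius r, so J = (π·r^4) / 2.
Substitute:
  J = (π × 0.037^4) / 2
  J = 2.944 × 10⁻⁶ m⁴
Final answer: J = 2.944 × 10⁻⁶ m⁴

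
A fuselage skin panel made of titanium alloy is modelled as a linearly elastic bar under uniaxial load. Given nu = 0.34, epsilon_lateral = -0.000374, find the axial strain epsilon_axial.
Model: a linearly elastic bar under uniaxial load, so epsilon_lateral = -nu·epsilon_axial.
Solve for epsilon_axial: epsilon_axial = -epsilon_lateral / nu.
Substitute:
  epsilon_axial = -(-0.000374) / 0.34
  epsilon_axial = 0.0011
Final answer: epsilon_axial = 0.0011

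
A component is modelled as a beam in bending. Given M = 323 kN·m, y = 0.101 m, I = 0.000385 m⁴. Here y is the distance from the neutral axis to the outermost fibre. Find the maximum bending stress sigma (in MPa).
Model: a beam in bending, so sigma = (M·y) / I.
Convert to SI units:
  M = 323 kN·m = 323000 N·m
Substitute:
  sigma = (323000 × 0.101) / 0.000385
  sigma = 8.474 × 10⁷ Pa
Convert: sigma = 8.474 × 10⁷ Pa = 84.74 MPa
Final answer: sigma = 84.74 MPa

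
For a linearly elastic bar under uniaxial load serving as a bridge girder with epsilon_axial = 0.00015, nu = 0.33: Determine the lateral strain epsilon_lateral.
Model: a linearly elastic bar under uniaxial load, so epsilon_lateral = -nu·epsilon_axial.
Substitute:
  epsilon_lateral = -(0.33 × 0.00015)
  epsilon_lateral = -4.95 × 10⁻⁵
Final answer: epsilon_lateral = -4.95 × 10⁻⁵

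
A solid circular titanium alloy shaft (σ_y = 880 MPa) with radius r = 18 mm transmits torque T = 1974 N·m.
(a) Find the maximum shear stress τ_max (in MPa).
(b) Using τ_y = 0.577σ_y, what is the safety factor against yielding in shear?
(a) For a solid circular shaft, τ_max = T·r/J with J = π·r^4/2, i.e. τ_max = 2·T / (π·r^3). Convert r = 18 mm = 0.018 m.
  τ_max = (2 × 1974) / (π × 0.018^3) = 2.155 × 10⁸ Pa = 215.5 MPa
(b) τ_y = 0.577 × 880 = 507.76 MPa
  SF = τ_y/τ_max = 507.76 / 215.5 = 2.356
Final answer: (a) τ_max = 215.5 MPa, (b) SF = 2.356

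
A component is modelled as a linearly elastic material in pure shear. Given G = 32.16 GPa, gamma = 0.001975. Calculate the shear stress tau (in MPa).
Model: a linearly elastic material in pure shear, so tau = G·gamma.
Convert to SI units:
  G = 32.16 GPa = 3.216 × 10¹⁰ Pa
Substitute:
  tau = (3.216 × 10¹⁰) × 0.001975
  tau = 6.352 × 10⁷ Pa
Convert: tau = 6.352 × 10⁷ Pa = 63.52 MPa
Final answer: tau = 63.52 MPa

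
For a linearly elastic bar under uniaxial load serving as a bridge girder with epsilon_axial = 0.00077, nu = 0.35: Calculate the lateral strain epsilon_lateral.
Model: a linearly elastic bar under uniaxial load, so epsilon_lateral = -nu·epsilon_axial.
Substitute:
  epsilon_lateral = -(0.35 × 0.00077)
  epsilon_lateral = -0.0002695
Final answer: epsilon_lateral = -0.0002695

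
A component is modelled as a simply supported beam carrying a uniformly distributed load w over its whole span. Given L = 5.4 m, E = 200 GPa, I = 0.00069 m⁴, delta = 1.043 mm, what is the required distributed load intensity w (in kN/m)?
Model: a simply supported beam carrying a uniformly distributed load w over its whole span, so delta = (5·w·L^4) / (384·E·I).
Solve for w: w = (384·delta·E·I) / (5·L^4).
Convert to SI units:
  E = 200 GPa = 2 × 10¹¹ Pa
  delta = 1.043 mm = 0.001043 m
Substitute:
  w = (384 × 0.001043 × (2 × 10¹¹) × 0.00069) / (5 × 5.4^4)
  w = 13000 N/m
Convert: w = 13000 N/m = 13 kN/m
Final answer: w = 13 kN/m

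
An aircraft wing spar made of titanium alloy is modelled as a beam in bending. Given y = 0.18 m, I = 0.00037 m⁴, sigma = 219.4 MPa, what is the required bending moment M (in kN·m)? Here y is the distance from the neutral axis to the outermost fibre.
Model: a beam in bending, so sigma = (M·y) / I.
Solve for M: M = (sigma·I) / y.
Convert to SI units:
  sigma = 219.4 MPa = 2.194 × 10⁸ Pa
Substitute:
  M = ((2.194 × 10⁸) × 0.00037) / 0.18
  M = 451000 N·m
Convert: M = 451000 N·m = 451 kN·m
Final answer: M = 451 kN·m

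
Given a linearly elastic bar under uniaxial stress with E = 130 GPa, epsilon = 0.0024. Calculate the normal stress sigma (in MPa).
Model: a linearly elastic bar under uniaxial stress, so sigma = E·epsilon.
Convert to SI units:
  E = 130 GPa = 1.3 × 10¹¹ Pa
Substitute:
  sigma = (1.3 × 10¹¹) × 0.0024
  sigma = 3.12 × 10⁸ Pa
Convert: sigma = 3.12 × 10⁸ Pa = 312 MPa
Final answer: sigma = 312 MPa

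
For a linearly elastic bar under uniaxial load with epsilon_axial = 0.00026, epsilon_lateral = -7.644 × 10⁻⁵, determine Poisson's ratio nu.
Model: a linearly elastic bar under uniaxial load, so epsilon_lateral = -nu·epsilon_axial.
Solve for nu: nu = -epsilon_lateral / epsilon_axial.
Substitute:
  nu = -(-7.644 × 10⁻⁵) / 0.00026
  nu = 0.294
Final answer: nu = 0.294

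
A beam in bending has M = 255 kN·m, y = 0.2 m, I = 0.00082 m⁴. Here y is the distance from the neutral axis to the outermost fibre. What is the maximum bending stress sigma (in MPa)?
Model: a beam in bending, so sigma = (M·y) / I.
Convert to SI units:
  M = 255 kN·m = 255000 N·m
Substitute:
  sigma = (255000 × 0.2) / 0.00082
  sigma = 6.22 × 10⁷ Pa
Convert: sigma = 6.22 × 10⁷ Pa = 62.2 MPa
Final answer: sigma = 62.2 MPa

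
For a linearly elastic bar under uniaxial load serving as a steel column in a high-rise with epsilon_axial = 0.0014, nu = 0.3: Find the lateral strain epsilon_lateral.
Model: a linearly elastic bar under uniaxial load, so epsilon_lateral = -nu·epsilon_axial.
Substitute:
  epsilon_lateral = -(0.3 × 0.0014)
  epsilon_lateral = -0.00042
Final answer: epsilon_lateral = -0.00042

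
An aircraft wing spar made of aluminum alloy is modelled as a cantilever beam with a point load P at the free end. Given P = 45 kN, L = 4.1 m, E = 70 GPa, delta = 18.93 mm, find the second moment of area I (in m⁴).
Model: a cantilever beam with a point load P at the free end, so delta = (P·L^3) / (3·E·I).
Solve for I: I = (P·L^3) / (3·delta·E).
Convert to SI units:
  P = 45 kN = 45000 N
  E = 70 GPa = 7 × 10¹⁰ Pa
  delta = 18.93 mm = 0.01893 m
Substitute:
  I = (45000 × 4.1^3) / (3 × 0.01893 × (7 × 10¹⁰))
  I = 0.0007802 m⁴
Final answer: I = 0.0007802 m⁴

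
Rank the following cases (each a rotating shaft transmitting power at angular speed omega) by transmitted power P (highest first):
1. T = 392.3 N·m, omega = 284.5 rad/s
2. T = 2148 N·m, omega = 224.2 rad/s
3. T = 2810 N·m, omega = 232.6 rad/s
Model: a rotating shaft transmitting power at angular speed omega, so P = T·omega (SI units).
  Case 1: P = 392.3 × 284.5 = 111600 W = 111.6 kW
  Case 2: P = 2148 × 224.2 = 481600 W = 481.6 kW
  Case 3: P = 2810 × 232.6 = 653600 W = 653.6 kW
Ordering: 653.6 kW (case 3) > 481.6 kW (case 2) > 111.6 kW (case 1)
Final answer: 3, 2, 1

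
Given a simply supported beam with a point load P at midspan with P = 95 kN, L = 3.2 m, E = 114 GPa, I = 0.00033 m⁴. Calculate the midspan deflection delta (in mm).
Model: a simply supported beam with a point load P at midspan, so delta = (P·L^3) / (48·E·I).
Convert to SI units:
  P = 95 kN = 95000 N
  E = 114 GPa = 1.14 × 10¹¹ Pa
Substitute:
  delta = (95000 × 3.2^3) / (48 × (1.14 × 10¹¹) × 0.00033)
  delta = 0.001724 m
Convert: delta = 0.001724 m = 1.724 mm
Final answer: delta = 1.724 mm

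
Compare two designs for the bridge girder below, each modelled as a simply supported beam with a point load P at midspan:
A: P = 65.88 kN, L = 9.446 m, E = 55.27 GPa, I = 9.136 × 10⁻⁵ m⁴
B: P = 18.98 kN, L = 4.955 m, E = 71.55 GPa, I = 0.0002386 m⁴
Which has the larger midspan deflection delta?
Model: a simply supported beam with a point load P at midspan, so delta = (P·L^3) / (48·E·I) (SI units).
  A: delta = (65880 × 9.446^3) / (48 × (5.527 × 10¹⁰) × (9.136 × 10⁻⁵)) = 0.2291 m = 229.1 mm
  B: delta = (18980 × 4.955^3) / (48 × (7.155 × 10¹⁰) × 0.0002386) = 0.002818 m = 2.818 mm
229.1 mm > 2.818 mm, so A is larger.
Final answer: A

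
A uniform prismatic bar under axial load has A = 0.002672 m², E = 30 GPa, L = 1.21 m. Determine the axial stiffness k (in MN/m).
Model: a uniform prismatic bar under axial load, so k = (A·E) / L.
Convert to SI units:
  E = 30 GPa = 3 × 10¹⁰ Pa
Substitute:
  k = (0.002672 × (3 × 10¹⁰)) / 1.21
  k = 6.625 × 10⁷ N/m
Convert: k = 6.625 × 10⁷ N/m = 66.25 MN/m
Final answer: k = 66.25 MN/m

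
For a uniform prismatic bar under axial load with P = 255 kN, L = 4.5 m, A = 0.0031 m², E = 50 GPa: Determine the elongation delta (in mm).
Model: a uniform prismatic bar under axial load, so delta = (P·L) / (A·E).
Convert to SI units:
  P = 255 kN = 255000 N
  E = 50 GPa = 5 × 10¹⁰ Pa
Substitute:
  delta = (255000 × 4.5) / (0.0031 × (5 × 10¹⁰))
  delta = 0.007403 m
Convert: delta = 0.007403 m = 7.403 mm
Final answer: delta = 7.403 mm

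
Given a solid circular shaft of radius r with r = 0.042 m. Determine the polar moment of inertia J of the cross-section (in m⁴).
Model: a solid circular shaft of radius r, so J = (π·r^4) / 2.
Substitute:
  J = (π × 0.042^4) / 2
  J = 4.888 × 10⁻⁶ m⁴
Final answer: J = 4.888 × 10⁻⁶ m⁴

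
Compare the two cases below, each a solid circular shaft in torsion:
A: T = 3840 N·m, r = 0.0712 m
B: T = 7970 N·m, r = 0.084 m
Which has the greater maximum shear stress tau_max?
Model: a solid circular shaft in torsion, so tau_max = (2·T) / (π·r^3) (SI units).
  A: tau_max = (2 × 3840) / (π × 0.0712^3) = 6.773 × 10⁶ Pa = 6.773 MPa
  B: tau_max = (2 × 7970) / (π × 0.084^3) = 8.561 × 10⁶ Pa = 8.561 MPa
8.561 MPa > 6.773 MPa, so B is larger.
Final answer: B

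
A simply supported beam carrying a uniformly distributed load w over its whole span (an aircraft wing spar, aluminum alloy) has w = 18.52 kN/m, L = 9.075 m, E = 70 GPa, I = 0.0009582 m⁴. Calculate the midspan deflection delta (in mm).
Model: a simply supported beam carrying a uniformly distributed load w over its whole span, so delta = (5·w·L^4) / (384·E·I).
Convert to SI units:
  w = 18.52 kN/m = 18520 N/m
  E = 70 GPa = 7 × 10¹⁰ Pa
Substitute:
  delta = (5 × 18520 × 9.075^4) / (384 × (7 × 10¹⁰) × 0.0009582)
  delta = 0.02438 m
Convert: delta = 0.02438 m = 24.38 mm
Final answer: delta = 24.38 mm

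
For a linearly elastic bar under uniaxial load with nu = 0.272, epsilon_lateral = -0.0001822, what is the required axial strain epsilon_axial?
Model: a linearly elastic bar under uniaxial load, so epsilon_lateral = -nu·epsilon_axial.
Solve for epsilon_axial: epsilon_axial = -epsilon_lateral / nu.
Substitute:
  epsilon_axial = -(-0.0001822) / 0.272
  epsilon_axial = 0.0006699
Final answer: epsilon_axial = 0.0006699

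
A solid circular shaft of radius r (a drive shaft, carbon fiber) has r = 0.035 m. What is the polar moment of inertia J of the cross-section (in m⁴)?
Model: a solid circular shaft of radius r, so J = (π·r^4) / 2.
Substitute:
  J = (π × 0.035^4) / 2
  J = 2.357 × 10⁻⁶ m⁴
Final answer: J = 2.357 × 10⁻⁶ m⁴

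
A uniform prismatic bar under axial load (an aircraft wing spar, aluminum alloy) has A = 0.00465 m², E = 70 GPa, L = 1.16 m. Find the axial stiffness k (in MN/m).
Model: a uniform prismatic bar under axial load, so k = (A·E) / L.
Convert to SI units:
  E = 70 GPa = 7 × 10¹⁰ Pa
Substitute:
  k = (0.00465 × (7 × 10¹⁰)) / 1.16
  k = 2.806 × 10⁸ N/m
Convert: k = 2.806 × 10⁸ N/m = 280.6 MN/m
Final answer: k = 280.6 MN/m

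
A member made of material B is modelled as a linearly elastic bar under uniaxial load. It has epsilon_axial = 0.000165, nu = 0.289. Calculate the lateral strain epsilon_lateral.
Model: a linearly elastic bar under uniaxial load, so epsilon_lateral = -nu·epsilon_axial.
Substitute:
  epsilon_lateral = -(0.289 × 0.000165)
  epsilon_lateral = -4.768 × 10⁻⁵
Final answer: epsilon_lateral = -4.768 × 10⁻⁵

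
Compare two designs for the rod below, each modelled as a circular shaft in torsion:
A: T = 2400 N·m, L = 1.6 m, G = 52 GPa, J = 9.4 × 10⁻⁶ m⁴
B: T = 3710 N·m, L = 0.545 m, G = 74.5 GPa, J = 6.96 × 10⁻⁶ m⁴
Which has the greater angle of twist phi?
Model: a circular shaft in torsion, so phi = (T·L) / (G·J) (SI units).
  A: phi = (2400 × 1.6) / ((5.2 × 10¹⁰) × (9.4 × 10⁻⁶)) = 0.007856 rad = 0.4501°
  B: phi = (3710 × 0.545) / ((7.45 × 10¹⁰) × (6.96 × 10⁻⁶)) = 0.003899 rad = 0.2234°
0.4501° > 0.2234°, so A is larger.
Final answer: A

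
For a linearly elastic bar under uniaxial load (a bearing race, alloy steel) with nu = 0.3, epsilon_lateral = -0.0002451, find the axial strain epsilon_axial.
Model: a linearly elastic bar under uniaxial load, so epsilon_lateral = -nu·epsilon_axial.
Solve for epsilon_axial: epsilon_axial = -epsilon_lateral / nu.
Substitute:
  epsilon_axial = -(-0.0002451) / 0.3
  epsilon_axial = 0.000817
Final answer: epsilon_axial = 0.000817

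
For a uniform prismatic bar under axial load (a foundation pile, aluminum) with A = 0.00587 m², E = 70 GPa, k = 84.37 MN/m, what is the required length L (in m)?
Model: a uniform prismatic bar under axial load, so k = (A·E) / L.
Solve for L: L = (A·E) / k.
Convert to SI units:
  E = 70 GPa = 7 × 10¹⁰ Pa
  k = 84.37 MN/m = 8.437 × 10⁷ N/m
Substitute:
  L = (0.00587 × (7 × 10¹⁰)) / (8.437 × 10⁷)
  L = 4.87 m
Final answer: L = 4.87 m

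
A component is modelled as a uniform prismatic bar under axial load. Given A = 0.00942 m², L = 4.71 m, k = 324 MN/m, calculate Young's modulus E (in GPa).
Model: a uniform prismatic bar under axial load, so k = (A·E) / L.
Solve for E: E = (k·L) / A.
Convert to SI units:
  k = 324 MN/m = 3.24 × 10⁸ N/m
Substitute:
  E = ((3.24 × 10⁸) × 4.71) / 0.00942
  E = 1.62 × 10¹¹ Pa
Convert: E = 1.62 × 10¹¹ Pa = 162 GPa
Final answer: E = 162 GPa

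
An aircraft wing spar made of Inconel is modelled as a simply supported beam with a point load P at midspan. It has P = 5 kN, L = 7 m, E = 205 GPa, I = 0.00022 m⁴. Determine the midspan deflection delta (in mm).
Model: a simply supported beam with a point load P at midspan, so delta = (P·L^3) / (48·E·I).
Convert to SI units:
  P = 5 kN = 5000 N
  E = 205 GPa = 2.05 × 10¹¹ Pa
Substitute:
  delta = (5000 × 7^3) / (48 × (2.05 × 10¹¹) × 0.00022)
  delta = 0.0007922 m
Convert: delta = 0.0007922 m = 0.7922 mm
Final answer: delta = 0.7922 mm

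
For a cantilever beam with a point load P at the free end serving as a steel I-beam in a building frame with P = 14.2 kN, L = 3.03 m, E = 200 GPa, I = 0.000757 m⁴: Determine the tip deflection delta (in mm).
Model: a cantilever beam with a point load P at the free end, so delta = (P·L^3) / (3·E·I).
Convert to SI units:
  P = 14.2 kN = 14200 N
  E = 200 GPa = 2 × 10¹¹ Pa
Substitute:
  delta = (14200 × 3.03^3) / (3 × (2 × 10¹¹) × 0.000757)
  delta = 0.0008697 m
Convert: delta = 0.0008697 m = 0.8697 mm
Final answer: delta = 0.8697 mm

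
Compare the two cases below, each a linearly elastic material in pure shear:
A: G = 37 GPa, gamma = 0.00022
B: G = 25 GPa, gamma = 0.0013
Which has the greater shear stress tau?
Model: a linearly elastic material in pure shear, so tau = G·gamma (SI units).
  A: tau = (3.7 × 10¹⁰) × 0.00022 = 8.14 × 10⁶ Pa = 8.14 MPa
  B: tau = (2.5 × 10¹⁰) × 0.0013 = 3.25 × 10⁷ Pa = 32.5 MPa
32.5 MPa > 8.14 MPa, so B is larger.
Final answer: B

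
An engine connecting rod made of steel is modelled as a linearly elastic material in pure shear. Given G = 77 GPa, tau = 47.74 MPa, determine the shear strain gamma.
Model: a linearly elastic material in pure shear, so tau = G·gamma.
Solve for gamma: gamma = tau / G.
Convert to SI units:
  G = 77 GPa = 7.7 × 10¹⁰ Pa
  tau = 47.74 MPa = 4.774 × 10⁷ Pa
Substitute:
  gamma = (4.774 × 10⁷) / (7.7 × 10¹⁰)
  gamma = 0.00062
Final answer: gamma = 0.00062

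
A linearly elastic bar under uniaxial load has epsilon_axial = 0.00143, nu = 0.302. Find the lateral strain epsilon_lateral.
Model: a linearly elastic bar under uniaxial load, so epsilon_lateral = -nu·epsilon_axial.
Substitute:
  epsilon_lateral = -(0.302 × 0.00143)
  epsilon_lateral = -0.0004319
Final answer: epsilon_lateral = -0.0004319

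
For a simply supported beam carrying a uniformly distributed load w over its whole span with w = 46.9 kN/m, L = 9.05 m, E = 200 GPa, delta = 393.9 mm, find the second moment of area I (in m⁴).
Model: a simply supported beam carrying a uniformly distributed load w over its whole span, so delta = (5·w·L^4) / (384·E·I).
Solve for I: I = (5·w·L^4) / (384·delta·E).
Convert to SI units:
  w = 46.9 kN/m = 46900 N/m
  E = 200 GPa = 2 × 10¹¹ Pa
  delta = 393.9 mm = 0.3939 m
Substitute:
  I = (5 × 46900 × 9.05^4) / (384 × 0.3939 × (2 × 10¹¹))
  I = 5.2 × 10⁻⁵ m⁴
Final answer: I = 5.2 × 10⁻⁵ m⁴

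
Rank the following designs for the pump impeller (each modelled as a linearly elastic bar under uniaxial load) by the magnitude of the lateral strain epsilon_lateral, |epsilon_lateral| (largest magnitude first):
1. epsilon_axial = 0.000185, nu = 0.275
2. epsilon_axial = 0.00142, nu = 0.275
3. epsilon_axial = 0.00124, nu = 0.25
Model: a linearly elastic bar under uniaxial load, so epsilon_lateral = -nu·epsilon_axial (SI units).
  Case 1: epsilon_lateral = -(0.275 × 0.000185) = -5.088 × 10⁻⁵
  Case 2: epsilon_lateral = -(0.275 × 0.00142) = -0.0003905
  Case 3: epsilon_lateral = -(0.25 × 0.00124) = -0.00031
Ordering by |epsilon_lateral|: 0.0003905 (case 2) > 0.00031 (case 3) > 5.088 × 10⁻⁵ (case 1)
Final answer: 2, 3, 1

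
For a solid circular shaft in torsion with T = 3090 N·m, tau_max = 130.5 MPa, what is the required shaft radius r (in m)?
Model: a solid circular shaft in torsion, so tau_max = (2·T) / (π·r^3).
Solve for r: r = ((2·T) / (π·tau_max))^(1/3).
Convert to SI units:
  tau_max = 130.5 MPa = 1.305 × 10⁸ Pa
Substitute:
  r = ((2 × 3090) / (π × (1.305 × 10⁸)))^(1/3)
  r = 0.0247 m
Final answer: r = 0.0247 m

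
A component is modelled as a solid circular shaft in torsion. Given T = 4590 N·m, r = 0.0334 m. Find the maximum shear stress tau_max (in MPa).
Model: a solid circular shaft in torsion, so tau_max = (2·T) / (π·r^3).
Substitute:
  tau_max = (2 × 4590) / (π × 0.0334^3)
  tau_max = 7.842 × 10⁷ Pa
Convert: tau_max = 7.842 × 10⁷ Pa = 78.42 MPa
Final answer: tau_max = 78.42 MPa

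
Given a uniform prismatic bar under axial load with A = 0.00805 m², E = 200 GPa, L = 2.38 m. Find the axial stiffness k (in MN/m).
Model: a uniform prismatic bar under axial load, so k = (A·E) / L.
Convert to SI units:
  E = 200 GPa = 2 × 10¹¹ Pa
Substitute:
  k = (0.00805 × (2 × 10¹¹)) / 2.38
  k = 6.765 × 10⁸ N/m
Convert: k = 6.765 × 10⁸ N/m = 676.5 MN/m
Final answer: k = 676.5 MN/m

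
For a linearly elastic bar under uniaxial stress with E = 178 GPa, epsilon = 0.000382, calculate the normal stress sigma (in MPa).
Model: a linearly elastic bar under uniaxial stress, so epsilon = sigma / E.
Solve for sigma: sigma = epsilon·E.
Convert to SI units:
  E = 178 GPa = 1.78 × 10¹¹ Pa
Substitute:
  sigma = 0.000382 × (1.78 × 10¹¹)
  sigma = 6.8 × 10⁷ Pa
Convert: sigma = 6.8 × 10⁷ Pa = 68 MPa
Final answer: sigma = 68 MPa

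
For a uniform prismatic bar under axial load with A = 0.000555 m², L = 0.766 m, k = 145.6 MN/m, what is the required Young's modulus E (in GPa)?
Model: a uniform prismatic bar under axial load, so k = (A·E) / L.
Solve for E: E = (k·L) / A.
Convert to SI units:
  k = 145.6 MN/m = 1.456 × 10⁸ N/m
Substitute:
  E = ((1.456 × 10⁸) × 0.766) / 0.000555
  E = 2.01 × 10¹¹ Pa
Convert: E = 2.01 × 10¹¹ Pa = 201 GPa
Final answer: E = 201 GPa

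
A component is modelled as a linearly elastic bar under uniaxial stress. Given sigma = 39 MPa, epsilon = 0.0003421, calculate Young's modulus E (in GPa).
Model: a linearly elastic bar under uniaxial stress, so epsilon = sigma / E.
Solve for E: E = sigma / epsilon.
Convert to SI units:
  sigma = 39 MPa = 3.9 × 10⁷ Pa
Substitute:
  E = (3.9 × 10⁷) / 0.0003421
  E = 1.14 × 10¹¹ Pa
Convert: E = 1.14 × 10¹¹ Pa = 114 GPa
Final answer: E = 114 GPa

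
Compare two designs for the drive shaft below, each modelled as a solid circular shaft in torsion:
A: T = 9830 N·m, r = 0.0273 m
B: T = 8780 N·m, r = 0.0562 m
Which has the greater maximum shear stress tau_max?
Model: a solid circular shaft in torsion, so tau_max = (2·T) / (π·r^3) (SI units).
  A: tau_max = (2 × 9830) / (π × 0.0273^3) = 3.076 × 10⁸ Pa = 307.6 MPa
  B: tau_max = (2 × 8780) / (π × 0.0562^3) = 3.149 × 10⁷ Pa = 31.49 MPa
307.6 MPa > 31.49 MPa, so A is larger.
Final answer: A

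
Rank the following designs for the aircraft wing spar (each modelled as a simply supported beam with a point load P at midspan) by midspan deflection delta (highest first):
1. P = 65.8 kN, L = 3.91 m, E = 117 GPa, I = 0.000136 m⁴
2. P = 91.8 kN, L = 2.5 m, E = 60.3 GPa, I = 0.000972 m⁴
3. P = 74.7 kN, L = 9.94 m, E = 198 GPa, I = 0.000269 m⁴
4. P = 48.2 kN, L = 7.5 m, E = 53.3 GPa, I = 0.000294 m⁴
Model: a simply supported beam with a point load P at midspan, so delta = (P·L^3) / (48·E·I) (SI units).
  Case 1: delta = (65800 × 3.91^3) / (48 × (1.17 × 10¹¹) × 0.000136) = 0.00515 m = 5.15 mm
  Case 2: delta = (91800 × 2.5^3) / (48 × (6.03 × 10¹⁰) × 0.000972) = 0.0005098 m = 0.5098 mm
  Case 3: delta = (74700 × 9.94^3) / (48 × (1.98 × 10¹¹) × 0.000269) = 0.0287 m = 28.7 mm
  Case 4: delta = (48200 × 7.5^3) / (48 × (5.33 × 10¹⁰) × 0.000294) = 0.02703 m = 27.03 mm
Ordering: 28.7 mm (case 3) > 27.03 mm (case 4) > 5.15 mm (case 1) > 0.5098 mm (case 2)
Final answer: 3, 4, 1, 2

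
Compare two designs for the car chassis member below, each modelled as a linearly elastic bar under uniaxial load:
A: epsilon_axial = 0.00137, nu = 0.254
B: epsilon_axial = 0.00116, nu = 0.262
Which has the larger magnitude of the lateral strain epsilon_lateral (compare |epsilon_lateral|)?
Model: a linearly elastic bar under uniaxial load, so epsilon_lateral = -nu·epsilon_axial (SI units).
  A: epsilon_lateral = -(0.254 × 0.00137) = -0.000348
  B: epsilon_lateral = -(0.262 × 0.00116) = -0.0003039
|epsilon_lateral|: A = 0.000348, B = 0.0003039, so A is larger in magnitude.
Final answer: A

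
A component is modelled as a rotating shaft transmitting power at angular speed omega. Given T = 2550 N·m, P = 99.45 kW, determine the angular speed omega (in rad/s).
Model: a rotating shaft transmitting power at angular speed omega, so P = T·omega.
Solve for omega: omega = P / T.
Convert to SI units:
  P = 99.45 kW = 99450 W
Substitute:
  omega = 99450 / 2550
  omega = 39 rad/s
Final answer: omega = 39 rad/s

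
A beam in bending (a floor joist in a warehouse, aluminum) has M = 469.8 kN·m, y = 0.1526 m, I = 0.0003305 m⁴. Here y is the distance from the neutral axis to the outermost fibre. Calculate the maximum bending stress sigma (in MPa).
Model: a beam in bending, so sigma = (M·y) / I.
Convert to SI units:
  M = 469.8 kN·m = 469800 N·m
Substitute:
  sigma = (469800 × 0.1526) / 0.0003305
  sigma = 2.169 × 10⁸ Pa
Convert: sigma = 2.169 × 10⁸ Pa = 216.9 MPa
Final answer: sigma = 216.9 MPa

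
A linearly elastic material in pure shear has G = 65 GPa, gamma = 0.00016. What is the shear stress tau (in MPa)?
Model: a linearly elastic material in pure shear, so tau = G·gamma.
Convert to SI units:
  G = 65 GPa = 6.5 × 10¹⁰ Pa
Substitute:
  tau = (6.5 × 10¹⁰) × 0.00016
  tau = 1.04 × 10⁷ Pa
Convert: tau = 1.04 × 10⁷ Pa = 10.4 MPa
Final answer: tau = 10.4 MPa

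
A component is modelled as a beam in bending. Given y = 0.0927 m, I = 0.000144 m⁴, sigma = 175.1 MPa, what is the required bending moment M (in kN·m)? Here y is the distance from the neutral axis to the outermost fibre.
Model: a beam in bending, so sigma = (M·y) / I.
Solve for M: M = (sigma·I) / y.
Convert to SI units:
  sigma = 175.1 MPa = 1.751 × 10⁸ Pa
Substitute:
  M = ((1.751 × 10⁸) × 0.000144) / 0.0927
  M = 272000 N·m
Convert: M = 272000 N·m = 272 kN·m
Final answer: M = 272 kN·m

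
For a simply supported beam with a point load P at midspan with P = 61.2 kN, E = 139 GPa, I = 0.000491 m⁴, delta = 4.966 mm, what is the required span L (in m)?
Model: a simply supported beam with a point load P at midspan, so delta = (P·L^3) / (48·E·I).
Solve for L: L = ((48·delta·E·I) / P)^(1/3).
Convert to SI units:
  P = 61.2 kN = 61200 N
  E = 139 GPa = 1.39 × 10¹¹ Pa
  delta = 4.966 mm = 0.004966 m
Substitute:
  L = ((48 × 0.004966 × (1.39 × 10¹¹) × 0.000491) / 61200)^(1/3)
  L = 6.43 m
Final answer: L = 6.43 m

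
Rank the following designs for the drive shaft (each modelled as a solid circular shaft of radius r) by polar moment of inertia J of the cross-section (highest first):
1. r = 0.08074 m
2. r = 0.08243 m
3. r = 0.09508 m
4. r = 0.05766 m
Model: a solid circular shaft of radius r, so J = (π·r^4) / 2 (SI units).
  Case 1: J = (π × 0.08074^4) / 2 = 6.675 × 10⁻⁵ m⁴
  Case 2: J = (π × 0.08243^4) / 2 = 7.252 × 10⁻⁵ m⁴
  Case 3: J = (π × 0.09508^4) / 2 = 0.0001284 m⁴
  Case 4: J = (π × 0.05766^4) / 2 = 1.736 × 10⁻⁵ m⁴
Ordering: 0.0001284 m⁴ (case 3) > 7.252 × 10⁻⁵ m⁴ (case 2) > 6.675 × 10⁻⁵ m⁴ (case 1) > 1.736 × 10⁻⁵ m⁴ (case 4)
Final answer: 3, 2, 1, 4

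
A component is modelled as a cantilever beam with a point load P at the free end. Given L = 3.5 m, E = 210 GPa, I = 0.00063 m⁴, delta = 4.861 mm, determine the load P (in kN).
Model: a cantilever beam with a point load P at the free end, so delta = (P·L^3) / (3·E·I).
Solve for P: P = (3·delta·E·I) / L^3.
Convert to SI units:
  E = 210 GPa = 2.1 × 10¹¹ Pa
  delta = 4.861 mm = 0.004861 m
Substitute:
  P = (3 × 0.004861 × (2.1 × 10¹¹) × 0.00063) / 3.5^3
  P = 45000 N
Convert: P = 45000 N = 45 kN
Final answer: P = 45 kN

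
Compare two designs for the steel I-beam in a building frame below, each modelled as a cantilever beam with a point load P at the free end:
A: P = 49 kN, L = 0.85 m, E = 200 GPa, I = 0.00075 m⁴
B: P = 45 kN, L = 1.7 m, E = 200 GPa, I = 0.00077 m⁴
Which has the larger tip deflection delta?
Model: a cantilever beam with a point load P at the free end, so delta = (P·L^3) / (3·E·I) (SI units).
  A: delta = (49000 × 0.85^3) / (3 × (2 × 10¹¹) × 0.00075) = 6.687 × 10⁻⁵ m = 0.06687 mm
  B: delta = (45000 × 1.7^3) / (3 × (2 × 10¹¹) × 0.00077) = 0.0004785 m = 0.4785 mm
0.4785 mm > 0.06687 mm, so B is larger.
Final answer: B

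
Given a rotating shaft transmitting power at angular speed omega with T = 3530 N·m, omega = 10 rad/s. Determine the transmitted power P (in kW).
Model: a rotating shaft transmitting power at angular speed omega, so P = T·omega.
Substitute:
  P = 3530 × 10
  P = 35300 W
Convert: P = 35300 W = 35.3 kW
Final answer: P = 35.3 kW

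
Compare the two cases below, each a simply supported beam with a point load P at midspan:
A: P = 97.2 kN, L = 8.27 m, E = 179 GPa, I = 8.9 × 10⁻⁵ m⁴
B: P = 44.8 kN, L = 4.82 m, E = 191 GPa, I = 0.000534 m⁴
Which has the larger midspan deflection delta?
Model: a simply supported beam with a point load P at midspan, so delta = (P·L^3) / (48·E·I) (SI units).
  A: delta = (97200 × 8.27^3) / (48 × (1.79 × 10¹¹) × (8.9 × 10⁻⁵)) = 0.07189 m = 71.89 mm
  B: delta = (44800 × 4.82^3) / (48 × (1.91 × 10¹¹) × 0.000534) = 0.001025 m = 1.025 mm
71.89 mm > 1.025 mm, so A is larger.
Final answer: A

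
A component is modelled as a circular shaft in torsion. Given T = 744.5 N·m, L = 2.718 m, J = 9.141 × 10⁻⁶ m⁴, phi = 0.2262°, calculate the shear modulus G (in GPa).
Model: a circular shaft in torsion, so phi = (T·L) / (G·J).
Solve for G: G = (T·L) / (phi·J).
Convert to SI units:
  phi = 0.2262° = 0.003948 rad
Substitute:
  G = (744.5 × 2.718) / (0.003948 × (9.141 × 10⁻⁶))
  G = 5.607 × 10¹⁰ Pa
Convert: G = 5.607 × 10¹⁰ Pa = 56.07 GPa
Final answer: G = 56.07 GPa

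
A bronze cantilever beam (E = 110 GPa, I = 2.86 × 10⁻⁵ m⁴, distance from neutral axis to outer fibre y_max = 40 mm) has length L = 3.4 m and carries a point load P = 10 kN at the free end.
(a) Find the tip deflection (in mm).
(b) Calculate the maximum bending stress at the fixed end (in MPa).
(a) Tip deflection of a cantilever with an end point load: δ = P·L^3 / (3·E·I). Convert P = 10 kN = 10000 N, E = 110 GPa = 1.1 × 10¹¹ Pa.
  δ = (10000 × 3.4^3) / (3 × (1.1 × 10¹¹) × (2.86 × 10⁻⁵)) = 0.04164 m = 41.64 mm
(b) Maximum bending moment at the fixed end: M = P·L = 10000 × 3.4 = 34000 N·m. Convert y_max = 40 mm = 0.04 m.
  σ = M·y_max / I = (34000 × 0.04) / (2.86 × 10⁻⁵) = 4.755 × 10⁷ Pa = 47.55 MPa
Final answer: (a) δ = 41.64 mm, (b) σ = 47.55 MPa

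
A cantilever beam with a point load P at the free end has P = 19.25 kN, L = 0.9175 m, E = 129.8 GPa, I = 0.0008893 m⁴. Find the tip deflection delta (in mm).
Model: a cantilever beam with a point load P at the free end, so delta = (P·L^3) / (3·E·I).
Convert to SI units:
  P = 19.25 kN = 19250 N
  E = 129.8 GPa = 1.298 × 10¹¹ Pa
Substitute:
  delta = (19250 × 0.9175^3) / (3 × (1.298 × 10¹¹) × 0.0008893)
  delta = 4.293 × 10⁻⁵ m
Convert: delta = 4.293 × 10⁻⁵ m = 0.04293 mm
Final answer: delta = 0.04293 mm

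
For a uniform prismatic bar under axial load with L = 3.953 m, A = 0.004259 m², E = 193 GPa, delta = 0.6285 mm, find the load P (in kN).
Model: a uniform prismatic bar under axial load, so delta = (P·L) / (A·E).
Solve for P: P = (delta·A·E) / L.
Convert to SI units:
  E = 193 GPa = 1.93 × 10¹¹ Pa
  delta = 0.6285 mm = 0.0006285 m
Substitute:
  P = (0.0006285 × 0.004259 × (1.93 × 10¹¹)) / 3.953
  P = 130700 N
Convert: P = 130700 N = 130.7 kN
Final answer: P = 130.7 kN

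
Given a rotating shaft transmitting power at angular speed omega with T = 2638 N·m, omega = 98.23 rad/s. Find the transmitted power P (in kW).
Model: a rotating shaft transmitting power at angular speed omega, so P = T·omega.
Substitute:
  P = 2638 × 98.23
  P = 259100 W
Convert: P = 259100 W = 259.1 kW
Final answer: P = 259.1 kW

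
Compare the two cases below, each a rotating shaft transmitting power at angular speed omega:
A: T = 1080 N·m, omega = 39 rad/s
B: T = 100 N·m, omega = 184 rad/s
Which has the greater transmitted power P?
Model: a rotating shaft transmitting power at angular speed omega, so P = T·omega (SI units).
  A: P = 1080 × 39 = 42120 W = 42.12 kW
  B: P = 100 × 184 = 18400 W = 18.4 kW
42.12 kW > 18.4 kW, so A is larger.
Final answer: A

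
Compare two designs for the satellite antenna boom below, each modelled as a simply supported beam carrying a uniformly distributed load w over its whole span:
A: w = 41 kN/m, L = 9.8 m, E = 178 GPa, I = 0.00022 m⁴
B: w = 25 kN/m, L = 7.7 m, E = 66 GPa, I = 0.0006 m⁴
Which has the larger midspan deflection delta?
Model: a simply supported beam carrying a uniformly distributed load w over its whole span, so delta = (5·w·L^4) / (384·E·I) (SI units).
  A: delta = (5 × 41000 × 9.8^4) / (384 × (1.78 × 10¹¹) × 0.00022) = 0.1257 m = 125.7 mm
  B: delta = (5 × 25000 × 7.7^4) / (384 × (6.6 × 10¹⁰) × 0.0006) = 0.0289 m = 28.9 mm
125.7 mm > 28.9 mm, so A is larger.
Final answer: A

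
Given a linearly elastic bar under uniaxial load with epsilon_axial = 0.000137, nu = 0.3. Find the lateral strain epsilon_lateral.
Model: a linearly elastic bar under uniaxial load, so epsilon_lateral = -nu·epsilon_axial.
Substitute:
  epsilon_lateral = -(0.3 × 0.000137)
  epsilon_lateral = -4.11 × 10⁻⁵
Final answer: epsilon_lateral = -4.11 × 10⁻⁵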